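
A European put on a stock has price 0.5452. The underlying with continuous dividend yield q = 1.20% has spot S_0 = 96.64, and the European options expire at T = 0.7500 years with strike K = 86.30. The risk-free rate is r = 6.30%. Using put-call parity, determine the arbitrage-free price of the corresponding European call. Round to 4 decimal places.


Answer: Call price = 14.0022

Derivation:
Put-call parity: C - P = S_0 * exp(-qT) - K * exp(-rT).
S_0 * exp(-qT) = 96.6400 * 0.99104038 = 95.77414220
K * exp(-rT) = 86.3000 * 0.95384891 = 82.31716055
C = P + S*exp(-qT) - K*exp(-rT)
C = 0.5452 + 95.77414220 - 82.31716055 = 14.0022


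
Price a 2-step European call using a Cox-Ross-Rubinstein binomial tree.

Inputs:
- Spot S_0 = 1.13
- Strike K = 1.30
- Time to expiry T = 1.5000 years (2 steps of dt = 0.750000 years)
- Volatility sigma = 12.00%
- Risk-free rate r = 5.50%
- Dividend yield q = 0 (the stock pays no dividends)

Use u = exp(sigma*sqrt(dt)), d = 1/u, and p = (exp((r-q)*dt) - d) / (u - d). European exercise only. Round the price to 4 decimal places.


dt = T/N = 0.750000
u = exp(sigma*sqrt(dt)) = 1.109515; d = 1/u = 0.901295
p = (exp((r-q)*dt) - d) / (u - d) = 0.676293
Discount per step: exp(-r*dt) = 0.959589
Stock lattice S(k, i) with i counting down-moves:
  k=0: S(0,0) = 1.1300
  k=1: S(1,0) = 1.2538; S(1,1) = 1.0185
  k=2: S(2,0) = 1.3911; S(2,1) = 1.1300; S(2,2) = 0.9179
Terminal payoffs V(N, i) = max(S_T - K, 0):
  V(2,0) = 0.091057; V(2,1) = 0.000000; V(2,2) = 0.000000
Backward induction: V(k, i) = exp(-r*dt) * [p * V(k+1, i) + (1-p) * V(k+1, i+1)].
  V(1,0) = exp(-r*dt) * [p*0.091057 + (1-p)*0.000000] = 0.059092
  V(1,1) = exp(-r*dt) * [p*0.000000 + (1-p)*0.000000] = 0.000000
  V(0,0) = exp(-r*dt) * [p*0.059092 + (1-p)*0.000000] = 0.038349

Answer: Price = V(0,0) = 0.0383


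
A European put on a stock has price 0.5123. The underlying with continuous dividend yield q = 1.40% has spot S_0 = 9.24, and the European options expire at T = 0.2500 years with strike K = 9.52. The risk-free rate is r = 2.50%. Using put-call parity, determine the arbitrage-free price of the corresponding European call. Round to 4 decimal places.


Answer: Call price = 0.2593

Derivation:
Put-call parity: C - P = S_0 * exp(-qT) - K * exp(-rT).
S_0 * exp(-qT) = 9.2400 * 0.99650612 = 9.20771653
K * exp(-rT) = 9.5200 * 0.99376949 = 9.46068555
C = P + S*exp(-qT) - K*exp(-rT)
C = 0.5123 + 9.20771653 - 9.46068555 = 0.2593


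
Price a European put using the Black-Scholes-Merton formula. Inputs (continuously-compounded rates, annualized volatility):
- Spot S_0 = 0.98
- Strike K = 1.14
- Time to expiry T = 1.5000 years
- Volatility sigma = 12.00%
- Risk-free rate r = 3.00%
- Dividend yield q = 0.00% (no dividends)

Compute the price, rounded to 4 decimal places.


Answer: Price = 0.1307

Derivation:
d1 = (ln(S/K) + (r - q + 0.5*sigma^2) * T) / (sigma * sqrt(T)) = -0.64932550
d2 = d1 - sigma * sqrt(T) = -0.79629489
exp(-rT) = 0.95599748; exp(-qT) = 1.00000000
P = K * exp(-rT) * N(-d2) - S_0 * exp(-qT) * N(-d1)
N(-d1) = 0.74193600; N(-d2) = 0.78706967
P = 1.1400 * 0.95599748 * 0.78706967 - 0.9800 * 1.00000000 * 0.74193600 = 0.1307


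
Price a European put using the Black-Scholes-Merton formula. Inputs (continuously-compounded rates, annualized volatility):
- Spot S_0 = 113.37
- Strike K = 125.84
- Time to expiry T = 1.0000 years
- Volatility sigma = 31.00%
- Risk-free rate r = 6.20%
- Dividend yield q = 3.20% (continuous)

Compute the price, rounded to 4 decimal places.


d1 = (ln(S/K) + (r - q + 0.5*sigma^2) * T) / (sigma * sqrt(T)) = -0.08485307
d2 = d1 - sigma * sqrt(T) = -0.39485307
exp(-rT) = 0.93988289; exp(-qT) = 0.96850658
P = K * exp(-rT) * N(-d2) - S_0 * exp(-qT) * N(-d1)
N(-d1) = 0.53381090; N(-d2) = 0.65352434
P = 125.8400 * 0.93988289 * 0.65352434 - 113.3700 * 0.96850658 * 0.53381090 = 18.6833

Answer: Price = 18.6833


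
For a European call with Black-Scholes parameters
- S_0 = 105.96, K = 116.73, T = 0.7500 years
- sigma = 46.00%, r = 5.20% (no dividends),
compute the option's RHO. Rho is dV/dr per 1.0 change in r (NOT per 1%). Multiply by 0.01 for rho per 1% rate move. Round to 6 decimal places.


d1 = 0.0540904123; d2 = -0.3442812734
phi(d1) = 0.3983590999; exp(-qT) = 1.0000000000; exp(-rT) = 0.9617507091
N(d2) = 0.3653173831
Rho = K*T*exp(-rT)*N(d2) = 116.7300 * 0.7500 * 0.9617507091 * 0.3653173831 = 30.759311

Answer: Rho = 30.759311


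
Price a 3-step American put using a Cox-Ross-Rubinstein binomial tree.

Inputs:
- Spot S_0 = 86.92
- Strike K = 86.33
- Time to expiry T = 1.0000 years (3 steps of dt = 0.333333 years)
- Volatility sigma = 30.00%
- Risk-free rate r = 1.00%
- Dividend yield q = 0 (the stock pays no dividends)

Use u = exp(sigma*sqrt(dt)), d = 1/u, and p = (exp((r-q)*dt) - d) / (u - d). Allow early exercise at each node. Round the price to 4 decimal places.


Answer: Price = V(0,0) = 10.5107

Derivation:
dt = T/N = 0.333333
u = exp(sigma*sqrt(dt)) = 1.189110; d = 1/u = 0.840965
p = (exp((r-q)*dt) - d) / (u - d) = 0.466397
Discount per step: exp(-r*dt) = 0.996672
Stock lattice S(k, i) with i counting down-moves:
  k=0: S(0,0) = 86.9200
  k=1: S(1,0) = 103.3574; S(1,1) = 73.0967
  k=2: S(2,0) = 122.9034; S(2,1) = 86.9200; S(2,2) = 61.4718
  k=3: S(3,0) = 146.1456; S(3,1) = 103.3574; S(3,2) = 73.0967; S(3,3) = 51.6956
Terminal payoffs V(N, i) = max(K - S_T, 0):
  V(3,0) = 0.000000; V(3,1) = 0.000000; V(3,2) = 13.233311; V(3,3) = 34.634388
Backward induction: V(k, i) = exp(-r*dt) * [p * V(k+1, i) + (1-p) * V(k+1, i+1)]; then take max(V_cont, immediate exercise) for American.
  V(2,0) = exp(-r*dt) * [p*0.000000 + (1-p)*0.000000] = 0.000000; exercise = 0.000000; V(2,0) = max -> 0.000000
  V(2,1) = exp(-r*dt) * [p*0.000000 + (1-p)*13.233311] = 7.037833; exercise = 0.000000; V(2,1) = max -> 7.037833
  V(2,2) = exp(-r*dt) * [p*13.233311 + (1-p)*34.634388] = 24.570946; exercise = 24.858233; V(2,2) = max -> 24.858233
  V(1,0) = exp(-r*dt) * [p*0.000000 + (1-p)*7.037833] = 3.742910; exercise = 0.000000; V(1,0) = max -> 3.742910
  V(1,1) = exp(-r*dt) * [p*7.037833 + (1-p)*24.858233] = 16.491784; exercise = 13.233311; V(1,1) = max -> 16.491784
  V(0,0) = exp(-r*dt) * [p*3.742910 + (1-p)*16.491784] = 10.510651; exercise = 0.000000; V(0,0) = max -> 10.510651


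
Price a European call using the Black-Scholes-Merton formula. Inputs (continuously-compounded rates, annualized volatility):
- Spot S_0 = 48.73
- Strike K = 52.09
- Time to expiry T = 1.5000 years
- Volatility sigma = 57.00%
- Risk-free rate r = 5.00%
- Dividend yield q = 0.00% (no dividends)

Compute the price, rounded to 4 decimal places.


Answer: Price = 13.4486

Derivation:
d1 = (ln(S/K) + (r - q + 0.5*sigma^2) * T) / (sigma * sqrt(T)) = 0.36097295
d2 = d1 - sigma * sqrt(T) = -0.33713163
exp(-rT) = 0.92774349; exp(-qT) = 1.00000000
C = S_0 * exp(-qT) * N(d1) - K * exp(-rT) * N(d2)
N(d1) = 0.64094016; N(d2) = 0.36800884
C = 48.7300 * 1.00000000 * 0.64094016 - 52.0900 * 0.92774349 * 0.36800884 = 13.4486


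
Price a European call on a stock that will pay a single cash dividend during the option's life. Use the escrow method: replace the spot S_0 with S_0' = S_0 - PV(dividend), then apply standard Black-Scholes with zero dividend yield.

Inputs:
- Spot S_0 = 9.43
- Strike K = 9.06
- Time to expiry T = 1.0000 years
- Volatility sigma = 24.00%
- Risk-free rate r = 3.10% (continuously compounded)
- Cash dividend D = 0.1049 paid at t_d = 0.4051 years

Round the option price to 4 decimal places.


Answer: Price = 1.1631

Derivation:
PV(D) = D * exp(-r * t_d) = 0.1049 * 0.98752042 = 0.10359089
S_0' = S_0 - PV(D) = 9.4300 - 0.10359089 = 9.32640911
d1 = (ln(S_0'/K) + (r + sigma^2/2)*T) / (sigma*sqrt(T)) = 0.36992060
d2 = d1 - sigma*sqrt(T) = 0.12992060
exp(-rT) = 0.96947557
N(d1) = 0.64427918; N(d2) = 0.55168538
C = S_0' * N(d1) - K * exp(-rT) * N(d2) = 9.32640911 * 0.64427918 - 9.0600 * 0.96947557 * 0.55168538 = 1.1631


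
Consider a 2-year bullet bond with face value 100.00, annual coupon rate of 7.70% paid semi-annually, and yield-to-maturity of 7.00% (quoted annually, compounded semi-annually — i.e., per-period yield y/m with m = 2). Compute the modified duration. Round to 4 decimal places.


Coupon per period c = face * coupon_rate / m = 3.850000
Periods per year m = 2; per-period yield y/m = 0.035000
Number of cashflows N = 4
Cashflows (t years, CF_t, discount factor 1/(1+y/m)^(m*t), PV):
  t = 0.5000: CF_t = 3.850000, DF = 0.966184, PV = 3.719807
  t = 1.0000: CF_t = 3.850000, DF = 0.933511, PV = 3.594016
  t = 1.5000: CF_t = 3.850000, DF = 0.901943, PV = 3.472479
  t = 2.0000: CF_t = 103.850000, DF = 0.871442, PV = 90.499275
Price P = sum_t PV_t = 101.285578
First compute Macaulay numerator sum_t t * PV_t:
  t * PV_t at t = 0.5000: 1.859903
  t * PV_t at t = 1.0000: 3.594016
  t * PV_t at t = 1.5000: 5.208719
  t * PV_t at t = 2.0000: 180.998551
Macaulay duration D = 191.661189 / 101.285578 = 1.892285
Modified duration = D / (1 + y/m) = 1.892285 / (1 + 0.035000) = 1.828295

Answer: Modified duration = 1.8283


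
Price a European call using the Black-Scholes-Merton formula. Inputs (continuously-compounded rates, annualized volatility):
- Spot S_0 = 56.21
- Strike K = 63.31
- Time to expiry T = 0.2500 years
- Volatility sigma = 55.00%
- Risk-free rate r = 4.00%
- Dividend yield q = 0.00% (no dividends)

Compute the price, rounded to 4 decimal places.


d1 = (ln(S/K) + (r - q + 0.5*sigma^2) * T) / (sigma * sqrt(T)) = -0.25867679
d2 = d1 - sigma * sqrt(T) = -0.53367679
exp(-rT) = 0.99004983; exp(-qT) = 1.00000000
C = S_0 * exp(-qT) * N(d1) - K * exp(-rT) * N(d2)
N(d1) = 0.39794231; N(d2) = 0.29678258
C = 56.2100 * 1.00000000 * 0.39794231 - 63.3100 * 0.99004983 * 0.29678258 = 3.7660

Answer: Price = 3.7660


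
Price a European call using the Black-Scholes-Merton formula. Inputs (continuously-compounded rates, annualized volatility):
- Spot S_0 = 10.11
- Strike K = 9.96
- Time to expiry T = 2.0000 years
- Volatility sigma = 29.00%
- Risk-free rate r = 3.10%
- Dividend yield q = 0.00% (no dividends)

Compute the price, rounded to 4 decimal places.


d1 = (ln(S/K) + (r - q + 0.5*sigma^2) * T) / (sigma * sqrt(T)) = 0.39268312
d2 = d1 - sigma * sqrt(T) = -0.01743881
exp(-rT) = 0.93988289; exp(-qT) = 1.00000000
C = S_0 * exp(-qT) * N(d1) - K * exp(-rT) * N(d2)
N(d1) = 0.65272323; N(d2) = 0.49304327
C = 10.1100 * 1.00000000 * 0.65272323 - 9.9600 * 0.93988289 * 0.49304327 = 1.9835

Answer: Price = 1.9835


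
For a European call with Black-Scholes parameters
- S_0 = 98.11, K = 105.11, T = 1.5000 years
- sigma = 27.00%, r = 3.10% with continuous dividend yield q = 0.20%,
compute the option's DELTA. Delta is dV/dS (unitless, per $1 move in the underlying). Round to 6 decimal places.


Answer: Delta = 0.533647

Derivation:
d1 = 0.0884745938; d2 = -0.2422065215
phi(d1) = 0.3973839210; exp(-qT) = 0.9970044955; exp(-rT) = 0.9545645606
N(d1) = 0.5352502618
Delta = exp(-qT) * N(d1) = 0.9970044955 * 0.5352502618 = 0.533647


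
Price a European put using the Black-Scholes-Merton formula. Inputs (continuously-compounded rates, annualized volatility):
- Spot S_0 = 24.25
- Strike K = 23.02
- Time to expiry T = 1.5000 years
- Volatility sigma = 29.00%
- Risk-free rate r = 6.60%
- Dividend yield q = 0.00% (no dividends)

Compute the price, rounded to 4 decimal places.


Answer: Price = 1.7582

Derivation:
d1 = (ln(S/K) + (r - q + 0.5*sigma^2) * T) / (sigma * sqrt(T)) = 0.60287915
d2 = d1 - sigma * sqrt(T) = 0.24770314
exp(-rT) = 0.90574271; exp(-qT) = 1.00000000
P = K * exp(-rT) * N(-d2) - S_0 * exp(-qT) * N(-d1)
N(-d1) = 0.27329454; N(-d2) = 0.40218205
P = 23.0200 * 0.90574271 * 0.40218205 - 24.2500 * 1.00000000 * 0.27329454 = 1.7582


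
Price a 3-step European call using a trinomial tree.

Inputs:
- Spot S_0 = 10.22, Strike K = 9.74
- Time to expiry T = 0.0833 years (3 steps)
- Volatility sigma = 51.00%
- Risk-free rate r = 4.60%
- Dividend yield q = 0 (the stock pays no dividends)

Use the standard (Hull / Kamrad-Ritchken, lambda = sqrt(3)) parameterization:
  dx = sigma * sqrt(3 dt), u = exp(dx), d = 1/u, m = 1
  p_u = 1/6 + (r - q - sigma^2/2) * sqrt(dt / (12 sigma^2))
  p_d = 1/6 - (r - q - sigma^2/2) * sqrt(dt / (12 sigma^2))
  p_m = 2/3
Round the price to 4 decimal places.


dt = T/N = 0.027767; dx = sigma*sqrt(3*dt) = 0.147195
u = exp(dx) = 1.158580; d = 1/u = 0.863126
p_u = 0.158739, p_m = 0.666667, p_d = 0.174594
Discount per step: exp(-r*dt) = 0.998724
Stock lattice S(k, j) with j the centered position index:
  k=0: S(0,+0) = 10.2200
  k=1: S(1,-1) = 8.8211; S(1,+0) = 10.2200; S(1,+1) = 11.8407
  k=2: S(2,-2) = 7.6138; S(2,-1) = 8.8211; S(2,+0) = 10.2200; S(2,+1) = 11.8407; S(2,+2) = 13.7184
  k=3: S(3,-3) = 6.5716; S(3,-2) = 7.6138; S(3,-1) = 8.8211; S(3,+0) = 10.2200; S(3,+1) = 11.8407; S(3,+2) = 13.7184; S(3,+3) = 15.8938
Terminal payoffs V(N, j) = max(S_T - K, 0):
  V(3,-3) = 0.000000; V(3,-2) = 0.000000; V(3,-1) = 0.000000; V(3,+0) = 0.480000; V(3,+1) = 2.100685; V(3,+2) = 3.978377; V(3,+3) = 6.153833
Backward induction: V(k, j) = exp(-r*dt) * [p_u * V(k+1, j+1) + p_m * V(k+1, j) + p_d * V(k+1, j-1)]
  V(2,-2) = exp(-r*dt) * [p_u*0.000000 + p_m*0.000000 + p_d*0.000000] = 0.000000
  V(2,-1) = exp(-r*dt) * [p_u*0.480000 + p_m*0.000000 + p_d*0.000000] = 0.076098
  V(2,+0) = exp(-r*dt) * [p_u*2.100685 + p_m*0.480000 + p_d*0.000000] = 0.652627
  V(2,+1) = exp(-r*dt) * [p_u*3.978377 + p_m*2.100685 + p_d*0.480000] = 2.113085
  V(2,+2) = exp(-r*dt) * [p_u*6.153833 + p_m*3.978377 + p_d*2.100685] = 3.990772
  V(1,-1) = exp(-r*dt) * [p_u*0.652627 + p_m*0.076098 + p_d*0.000000] = 0.154132
  V(1,+0) = exp(-r*dt) * [p_u*2.113085 + p_m*0.652627 + p_d*0.076098] = 0.782799
  V(1,+1) = exp(-r*dt) * [p_u*3.990772 + p_m*2.113085 + p_d*0.652627] = 2.153408
  V(0,+0) = exp(-r*dt) * [p_u*2.153408 + p_m*0.782799 + p_d*0.154132] = 0.889470

Answer: Price = V(0,0) = 0.8895


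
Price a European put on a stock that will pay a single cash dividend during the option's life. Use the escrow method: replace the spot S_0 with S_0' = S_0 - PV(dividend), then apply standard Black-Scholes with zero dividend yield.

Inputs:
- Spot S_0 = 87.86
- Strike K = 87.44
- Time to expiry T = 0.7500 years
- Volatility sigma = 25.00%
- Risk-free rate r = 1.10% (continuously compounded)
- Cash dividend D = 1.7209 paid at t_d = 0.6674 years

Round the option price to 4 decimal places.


Answer: Price = 7.7397

Derivation:
PV(D) = D * exp(-r * t_d) = 1.7209 * 0.99268548 = 1.70831245
S_0' = S_0 - PV(D) = 87.8600 - 1.70831245 = 86.15168755
d1 = (ln(S_0'/K) + (r + sigma^2/2)*T) / (sigma*sqrt(T)) = 0.07780006
d2 = d1 - sigma*sqrt(T) = -0.13870629
exp(-rT) = 0.99178394
N(-d1) = 0.46899355; N(-d2) = 0.55515888
P = K * exp(-rT) * N(-d2) - S_0' * N(-d1) = 87.4400 * 0.99178394 * 0.55515888 - 86.15168755 * 0.46899355 = 7.7397


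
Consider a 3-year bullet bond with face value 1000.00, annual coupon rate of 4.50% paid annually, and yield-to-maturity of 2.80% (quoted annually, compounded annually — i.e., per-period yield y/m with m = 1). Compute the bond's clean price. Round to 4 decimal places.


Answer: Price = 1048.2719

Derivation:
Coupon per period c = face * coupon_rate / m = 45.000000
Periods per year m = 1; per-period yield y/m = 0.028000
Number of cashflows N = 3
Cashflows (t years, CF_t, discount factor 1/(1+y/m)^(m*t), PV):
  t = 1.0000: CF_t = 45.000000, DF = 0.972763, PV = 43.774319
  t = 2.0000: CF_t = 45.000000, DF = 0.946267, PV = 42.582022
  t = 3.0000: CF_t = 1045.000000, DF = 0.920493, PV = 961.915552
Price P = sum_t PV_t = 1048.271894


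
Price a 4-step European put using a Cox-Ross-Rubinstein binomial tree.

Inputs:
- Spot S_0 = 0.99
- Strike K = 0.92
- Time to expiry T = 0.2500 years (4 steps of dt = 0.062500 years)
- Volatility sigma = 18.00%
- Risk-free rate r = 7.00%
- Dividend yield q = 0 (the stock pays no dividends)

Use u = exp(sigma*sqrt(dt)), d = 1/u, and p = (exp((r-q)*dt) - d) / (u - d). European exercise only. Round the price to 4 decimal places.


dt = T/N = 0.062500
u = exp(sigma*sqrt(dt)) = 1.046028; d = 1/u = 0.955997
p = (exp((r-q)*dt) - d) / (u - d) = 0.537453
Discount per step: exp(-r*dt) = 0.995635
Stock lattice S(k, i) with i counting down-moves:
  k=0: S(0,0) = 0.9900
  k=1: S(1,0) = 1.0356; S(1,1) = 0.9464
  k=2: S(2,0) = 1.0832; S(2,1) = 0.9900; S(2,2) = 0.9048
  k=3: S(3,0) = 1.1331; S(3,1) = 1.0356; S(3,2) = 0.9464; S(3,3) = 0.8650
  k=4: S(4,0) = 1.1852; S(4,1) = 1.0832; S(4,2) = 0.9900; S(4,3) = 0.9048; S(4,4) = 0.8269
Terminal payoffs V(N, i) = max(K - S_T, 0):
  V(4,0) = 0.000000; V(4,1) = 0.000000; V(4,2) = 0.000000; V(4,3) = 0.015208; V(4,4) = 0.093082
Backward induction: V(k, i) = exp(-r*dt) * [p * V(k+1, i) + (1-p) * V(k+1, i+1)].
  V(3,0) = exp(-r*dt) * [p*0.000000 + (1-p)*0.000000] = 0.000000
  V(3,1) = exp(-r*dt) * [p*0.000000 + (1-p)*0.000000] = 0.000000
  V(3,2) = exp(-r*dt) * [p*0.000000 + (1-p)*0.015208] = 0.007004
  V(3,3) = exp(-r*dt) * [p*0.015208 + (1-p)*0.093082] = 0.051005
  V(2,0) = exp(-r*dt) * [p*0.000000 + (1-p)*0.000000] = 0.000000
  V(2,1) = exp(-r*dt) * [p*0.000000 + (1-p)*0.007004] = 0.003225
  V(2,2) = exp(-r*dt) * [p*0.007004 + (1-p)*0.051005] = 0.027237
  V(1,0) = exp(-r*dt) * [p*0.000000 + (1-p)*0.003225] = 0.001485
  V(1,1) = exp(-r*dt) * [p*0.003225 + (1-p)*0.027237] = 0.014269
  V(0,0) = exp(-r*dt) * [p*0.001485 + (1-p)*0.014269] = 0.007366

Answer: Price = V(0,0) = 0.0074


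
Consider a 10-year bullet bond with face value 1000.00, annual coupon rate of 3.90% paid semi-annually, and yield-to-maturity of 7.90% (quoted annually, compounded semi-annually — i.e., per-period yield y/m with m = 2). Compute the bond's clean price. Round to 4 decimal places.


Answer: Price = 726.9861

Derivation:
Coupon per period c = face * coupon_rate / m = 19.500000
Periods per year m = 2; per-period yield y/m = 0.039500
Number of cashflows N = 20
Cashflows (t years, CF_t, discount factor 1/(1+y/m)^(m*t), PV):
  t = 0.5000: CF_t = 19.500000, DF = 0.962001, PV = 18.759019
  t = 1.0000: CF_t = 19.500000, DF = 0.925446, PV = 18.046194
  t = 1.5000: CF_t = 19.500000, DF = 0.890280, PV = 17.360456
  t = 2.0000: CF_t = 19.500000, DF = 0.856450, PV = 16.700775
  t = 2.5000: CF_t = 19.500000, DF = 0.823906, PV = 16.066162
  t = 3.0000: CF_t = 19.500000, DF = 0.792598, PV = 15.455663
  t = 3.5000: CF_t = 19.500000, DF = 0.762480, PV = 14.868363
  t = 4.0000: CF_t = 19.500000, DF = 0.733507, PV = 14.303380
  t = 4.5000: CF_t = 19.500000, DF = 0.705634, PV = 13.759865
  t = 5.0000: CF_t = 19.500000, DF = 0.678821, PV = 13.237003
  t = 5.5000: CF_t = 19.500000, DF = 0.653026, PV = 12.734010
  t = 6.0000: CF_t = 19.500000, DF = 0.628212, PV = 12.250130
  t = 6.5000: CF_t = 19.500000, DF = 0.604340, PV = 11.784637
  t = 7.0000: CF_t = 19.500000, DF = 0.581376, PV = 11.336832
  t = 7.5000: CF_t = 19.500000, DF = 0.559284, PV = 10.906043
  t = 8.0000: CF_t = 19.500000, DF = 0.538032, PV = 10.491624
  t = 8.5000: CF_t = 19.500000, DF = 0.517587, PV = 10.092952
  t = 9.0000: CF_t = 19.500000, DF = 0.497919, PV = 9.709430
  t = 9.5000: CF_t = 19.500000, DF = 0.478999, PV = 9.340481
  t = 10.0000: CF_t = 1019.500000, DF = 0.460798, PV = 469.783065
Price P = sum_t PV_t = 726.986083


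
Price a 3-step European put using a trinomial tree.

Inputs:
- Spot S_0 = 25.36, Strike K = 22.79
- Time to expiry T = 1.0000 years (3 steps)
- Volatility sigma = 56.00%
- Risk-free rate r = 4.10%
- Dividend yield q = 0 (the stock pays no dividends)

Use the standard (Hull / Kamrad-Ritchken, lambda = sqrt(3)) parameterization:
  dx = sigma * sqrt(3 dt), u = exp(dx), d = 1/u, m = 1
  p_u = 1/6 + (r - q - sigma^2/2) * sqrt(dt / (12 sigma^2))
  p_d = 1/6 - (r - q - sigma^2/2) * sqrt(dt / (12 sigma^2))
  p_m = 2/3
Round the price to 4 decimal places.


Answer: Price = V(0,0) = 3.5337

Derivation:
dt = T/N = 0.333333; dx = sigma*sqrt(3*dt) = 0.560000
u = exp(dx) = 1.750673; d = 1/u = 0.571209
p_u = 0.132202, p_m = 0.666667, p_d = 0.201131
Discount per step: exp(-r*dt) = 0.986426
Stock lattice S(k, j) with j the centered position index:
  k=0: S(0,+0) = 25.3600
  k=1: S(1,-1) = 14.4859; S(1,+0) = 25.3600; S(1,+1) = 44.3971
  k=2: S(2,-2) = 8.2745; S(2,-1) = 14.4859; S(2,+0) = 25.3600; S(2,+1) = 44.3971; S(2,+2) = 77.7247
  k=3: S(3,-3) = 4.7264; S(3,-2) = 8.2745; S(3,-1) = 14.4859; S(3,+0) = 25.3600; S(3,+1) = 44.3971; S(3,+2) = 77.7247; S(3,+3) = 136.0705
Terminal payoffs V(N, j) = max(K - S_T, 0):
  V(3,-3) = 18.063556; V(3,-2) = 14.515544; V(3,-1) = 8.304138; V(3,+0) = 0.000000; V(3,+1) = 0.000000; V(3,+2) = 0.000000; V(3,+3) = 0.000000
Backward induction: V(k, j) = exp(-r*dt) * [p_u * V(k+1, j+1) + p_m * V(k+1, j) + p_d * V(k+1, j-1)]
  V(2,-2) = exp(-r*dt) * [p_u*8.304138 + p_m*14.515544 + p_d*18.063556] = 14.212427
  V(2,-1) = exp(-r*dt) * [p_u*0.000000 + p_m*8.304138 + p_d*14.515544] = 8.340843
  V(2,+0) = exp(-r*dt) * [p_u*0.000000 + p_m*0.000000 + p_d*8.304138] = 1.647548
  V(2,+1) = exp(-r*dt) * [p_u*0.000000 + p_m*0.000000 + p_d*0.000000] = 0.000000
  V(2,+2) = exp(-r*dt) * [p_u*0.000000 + p_m*0.000000 + p_d*0.000000] = 0.000000
  V(1,-1) = exp(-r*dt) * [p_u*1.647548 + p_m*8.340843 + p_d*14.212427] = 8.519696
  V(1,+0) = exp(-r*dt) * [p_u*0.000000 + p_m*1.647548 + p_d*8.340843] = 2.738287
  V(1,+1) = exp(-r*dt) * [p_u*0.000000 + p_m*0.000000 + p_d*1.647548] = 0.326875
  V(0,+0) = exp(-r*dt) * [p_u*0.326875 + p_m*2.738287 + p_d*8.519696] = 3.533688


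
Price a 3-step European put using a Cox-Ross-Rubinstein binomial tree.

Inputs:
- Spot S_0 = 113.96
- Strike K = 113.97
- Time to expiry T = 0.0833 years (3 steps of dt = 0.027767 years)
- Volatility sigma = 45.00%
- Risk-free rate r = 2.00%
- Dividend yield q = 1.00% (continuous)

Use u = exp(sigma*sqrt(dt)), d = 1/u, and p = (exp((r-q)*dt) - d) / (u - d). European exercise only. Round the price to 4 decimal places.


dt = T/N = 0.027767
u = exp(sigma*sqrt(dt)) = 1.077868; d = 1/u = 0.927757
p = (exp((r-q)*dt) - d) / (u - d) = 0.483113
Discount per step: exp(-r*dt) = 0.999445
Stock lattice S(k, i) with i counting down-moves:
  k=0: S(0,0) = 113.9600
  k=1: S(1,0) = 122.8338; S(1,1) = 105.7272
  k=2: S(2,0) = 132.3987; S(2,1) = 113.9600; S(2,2) = 98.0892
  k=3: S(3,0) = 142.7083; S(3,1) = 122.8338; S(3,2) = 105.7272; S(3,3) = 91.0030
Terminal payoffs V(N, i) = max(K - S_T, 0):
  V(3,0) = 0.000000; V(3,1) = 0.000000; V(3,2) = 8.242766; V(3,3) = 22.966996
Backward induction: V(k, i) = exp(-r*dt) * [p * V(k+1, i) + (1-p) * V(k+1, i+1)].
  V(2,0) = exp(-r*dt) * [p*0.000000 + (1-p)*0.000000] = 0.000000
  V(2,1) = exp(-r*dt) * [p*0.000000 + (1-p)*8.242766] = 4.258217
  V(2,2) = exp(-r*dt) * [p*8.242766 + (1-p)*22.966996] = 15.844735
  V(1,0) = exp(-r*dt) * [p*0.000000 + (1-p)*4.258217] = 2.199797
  V(1,1) = exp(-r*dt) * [p*4.258217 + (1-p)*15.844735] = 10.241454
  V(0,0) = exp(-r*dt) * [p*2.199797 + (1-p)*10.241454] = 6.352900

Answer: Price = V(0,0) = 6.3529


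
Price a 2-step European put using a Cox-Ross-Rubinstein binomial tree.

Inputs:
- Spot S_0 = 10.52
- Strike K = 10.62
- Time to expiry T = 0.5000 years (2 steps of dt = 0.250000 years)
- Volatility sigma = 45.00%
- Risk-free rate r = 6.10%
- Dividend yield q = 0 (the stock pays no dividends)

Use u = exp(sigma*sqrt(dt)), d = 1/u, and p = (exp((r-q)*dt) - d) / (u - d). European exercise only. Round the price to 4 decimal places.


dt = T/N = 0.250000
u = exp(sigma*sqrt(dt)) = 1.252323; d = 1/u = 0.798516
p = (exp((r-q)*dt) - d) / (u - d) = 0.477848
Discount per step: exp(-r*dt) = 0.984866
Stock lattice S(k, i) with i counting down-moves:
  k=0: S(0,0) = 10.5200
  k=1: S(1,0) = 13.1744; S(1,1) = 8.4004
  k=2: S(2,0) = 16.4986; S(2,1) = 10.5200; S(2,2) = 6.7078
Terminal payoffs V(N, i) = max(K - S_T, 0):
  V(2,0) = 0.000000; V(2,1) = 0.100000; V(2,2) = 3.912152
Backward induction: V(k, i) = exp(-r*dt) * [p * V(k+1, i) + (1-p) * V(k+1, i+1)].
  V(1,0) = exp(-r*dt) * [p*0.000000 + (1-p)*0.100000] = 0.051425
  V(1,1) = exp(-r*dt) * [p*0.100000 + (1-p)*3.912152] = 2.058883
  V(0,0) = exp(-r*dt) * [p*0.051425 + (1-p)*2.058883] = 1.082981

Answer: Price = V(0,0) = 1.0830


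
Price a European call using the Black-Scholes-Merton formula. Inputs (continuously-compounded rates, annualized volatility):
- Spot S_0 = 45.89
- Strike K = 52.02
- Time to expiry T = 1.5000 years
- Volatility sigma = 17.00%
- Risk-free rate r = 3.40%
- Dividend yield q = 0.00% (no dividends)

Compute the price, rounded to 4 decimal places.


Answer: Price = 2.4285

Derivation:
d1 = (ln(S/K) + (r - q + 0.5*sigma^2) * T) / (sigma * sqrt(T)) = -0.25314291
d2 = d1 - sigma * sqrt(T) = -0.46134954
exp(-rT) = 0.95027867; exp(-qT) = 1.00000000
C = S_0 * exp(-qT) * N(d1) - K * exp(-rT) * N(d2)
N(d1) = 0.40007889; N(d2) = 0.32227392
C = 45.8900 * 1.00000000 * 0.40007889 - 52.0200 * 0.95027867 * 0.32227392 = 2.4285


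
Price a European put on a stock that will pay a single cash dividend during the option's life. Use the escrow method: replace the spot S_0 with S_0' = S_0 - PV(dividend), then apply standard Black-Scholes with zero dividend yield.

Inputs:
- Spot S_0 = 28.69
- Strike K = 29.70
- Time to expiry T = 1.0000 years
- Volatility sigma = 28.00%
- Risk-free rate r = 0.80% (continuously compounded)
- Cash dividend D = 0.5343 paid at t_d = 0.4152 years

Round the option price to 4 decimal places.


PV(D) = D * exp(-r * t_d) = 0.5343 * 0.99668391 = 0.53252821
S_0' = S_0 - PV(D) = 28.6900 - 0.53252821 = 28.15747179
d1 = (ln(S_0'/K) + (r + sigma^2/2)*T) / (sigma*sqrt(T)) = -0.02190821
d2 = d1 - sigma*sqrt(T) = -0.30190821
exp(-rT) = 0.99203191
N(-d1) = 0.50873941; N(-d2) = 0.61863898
P = K * exp(-rT) * N(-d2) - S_0' * N(-d1) = 29.7000 * 0.99203191 * 0.61863898 - 28.15747179 * 0.50873941 = 3.9024

Answer: Price = 3.9024


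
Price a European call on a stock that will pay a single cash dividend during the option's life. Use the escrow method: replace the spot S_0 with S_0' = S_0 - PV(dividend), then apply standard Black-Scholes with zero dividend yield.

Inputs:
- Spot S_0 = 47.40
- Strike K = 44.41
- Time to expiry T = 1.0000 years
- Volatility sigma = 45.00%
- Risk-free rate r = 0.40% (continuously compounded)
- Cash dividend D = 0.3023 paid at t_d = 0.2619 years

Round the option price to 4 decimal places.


PV(D) = D * exp(-r * t_d) = 0.3023 * 0.99895295 = 0.30198348
S_0' = S_0 - PV(D) = 47.4000 - 0.30198348 = 47.09801652
d1 = (ln(S_0'/K) + (r + sigma^2/2)*T) / (sigma*sqrt(T)) = 0.36448049
d2 = d1 - sigma*sqrt(T) = -0.08551951
exp(-rT) = 0.99600799
N(d1) = 0.64225038; N(d2) = 0.46592419
C = S_0' * N(d1) - K * exp(-rT) * N(d2) = 47.09801652 * 0.64225038 - 44.4100 * 0.99600799 * 0.46592419 = 9.6396

Answer: Price = 9.6396


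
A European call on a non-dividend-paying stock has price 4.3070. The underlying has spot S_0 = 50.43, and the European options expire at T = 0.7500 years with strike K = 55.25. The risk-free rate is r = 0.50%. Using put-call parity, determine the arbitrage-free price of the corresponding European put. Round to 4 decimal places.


Put-call parity: C - P = S_0 * exp(-qT) - K * exp(-rT).
S_0 * exp(-qT) = 50.4300 * 1.00000000 = 50.43000000
K * exp(-rT) = 55.2500 * 0.99625702 = 55.04320049
P = C - S*exp(-qT) + K*exp(-rT)
P = 4.3070 - 50.43000000 + 55.04320049 = 8.9202

Answer: Put price = 8.9202


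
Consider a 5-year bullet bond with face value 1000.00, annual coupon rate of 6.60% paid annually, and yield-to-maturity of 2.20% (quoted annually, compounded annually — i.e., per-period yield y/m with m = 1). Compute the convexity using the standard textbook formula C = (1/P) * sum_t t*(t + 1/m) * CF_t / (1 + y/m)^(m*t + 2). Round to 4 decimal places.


Coupon per period c = face * coupon_rate / m = 66.000000
Periods per year m = 1; per-period yield y/m = 0.022000
Number of cashflows N = 5
Cashflows (t years, CF_t, discount factor 1/(1+y/m)^(m*t), PV):
  t = 1.0000: CF_t = 66.000000, DF = 0.978474, PV = 64.579256
  t = 2.0000: CF_t = 66.000000, DF = 0.957411, PV = 63.189096
  t = 3.0000: CF_t = 66.000000, DF = 0.936801, PV = 61.828861
  t = 4.0000: CF_t = 66.000000, DF = 0.916635, PV = 60.497907
  t = 5.0000: CF_t = 1066.000000, DF = 0.896903, PV = 956.098696
Price P = sum_t PV_t = 1206.193817
Convexity numerator sum_t t*(t + 1/m) * CF_t / (1+y/m)^(m*t + 2):
  t = 1.0000: term = 123.657723
  t = 2.0000: term = 362.987444
  t = 3.0000: term = 710.347249
  t = 4.0000: term = 1158.426694
  t = 5.0000: term = 27461.369316
Convexity = (1/P) * sum = 29816.788425 / 1206.193817 = 24.719732

Answer: Convexity = 24.7197


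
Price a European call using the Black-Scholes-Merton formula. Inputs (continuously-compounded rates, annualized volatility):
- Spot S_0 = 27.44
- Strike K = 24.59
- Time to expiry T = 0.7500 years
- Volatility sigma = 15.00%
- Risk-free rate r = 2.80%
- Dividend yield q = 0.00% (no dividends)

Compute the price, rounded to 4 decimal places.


Answer: Price = 3.6358

Derivation:
d1 = (ln(S/K) + (r - q + 0.5*sigma^2) * T) / (sigma * sqrt(T)) = 1.07078804
d2 = d1 - sigma * sqrt(T) = 0.94088423
exp(-rT) = 0.97921896; exp(-qT) = 1.00000000
C = S_0 * exp(-qT) * N(d1) - K * exp(-rT) * N(d2)
N(d1) = 0.85786763; N(d2) = 0.82661790
C = 27.4400 * 1.00000000 * 0.85786763 - 24.5900 * 0.97921896 * 0.82661790 = 3.6358


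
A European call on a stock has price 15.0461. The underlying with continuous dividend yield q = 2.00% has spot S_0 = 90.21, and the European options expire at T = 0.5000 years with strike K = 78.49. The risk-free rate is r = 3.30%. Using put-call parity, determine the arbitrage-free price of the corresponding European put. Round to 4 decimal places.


Put-call parity: C - P = S_0 * exp(-qT) - K * exp(-rT).
S_0 * exp(-qT) = 90.2100 * 0.99004983 = 89.31239550
K * exp(-rT) = 78.4900 * 0.98363538 = 77.20554093
P = C - S*exp(-qT) + K*exp(-rT)
P = 15.0461 - 89.31239550 + 77.20554093 = 2.9392

Answer: Put price = 2.9392


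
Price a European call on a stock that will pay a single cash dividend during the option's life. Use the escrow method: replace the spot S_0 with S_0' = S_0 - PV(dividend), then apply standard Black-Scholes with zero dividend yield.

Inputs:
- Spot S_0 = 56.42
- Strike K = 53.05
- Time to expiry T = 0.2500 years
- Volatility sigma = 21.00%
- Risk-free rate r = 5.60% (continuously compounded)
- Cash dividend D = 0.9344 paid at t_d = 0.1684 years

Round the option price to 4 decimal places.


Answer: Price = 4.1952

Derivation:
PV(D) = D * exp(-r * t_d) = 0.9344 * 0.99061393 = 0.92562965
S_0' = S_0 - PV(D) = 56.4200 - 0.92562965 = 55.49437035
d1 = (ln(S_0'/K) + (r + sigma^2/2)*T) / (sigma*sqrt(T)) = 0.61484967
d2 = d1 - sigma*sqrt(T) = 0.50984967
exp(-rT) = 0.98609754
N(d1) = 0.73067300; N(d2) = 0.69492161
C = S_0' * N(d1) - K * exp(-rT) * N(d2) = 55.49437035 * 0.73067300 - 53.0500 * 0.98609754 * 0.69492161 = 4.1952


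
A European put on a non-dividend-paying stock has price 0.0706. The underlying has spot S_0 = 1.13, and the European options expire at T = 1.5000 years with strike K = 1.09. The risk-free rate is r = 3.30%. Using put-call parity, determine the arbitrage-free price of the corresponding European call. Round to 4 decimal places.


Put-call parity: C - P = S_0 * exp(-qT) - K * exp(-rT).
S_0 * exp(-qT) = 1.1300 * 1.00000000 = 1.13000000
K * exp(-rT) = 1.0900 * 0.95170516 = 1.03735862
C = P + S*exp(-qT) - K*exp(-rT)
C = 0.0706 + 1.13000000 - 1.03735862 = 0.1632

Answer: Call price = 0.1632


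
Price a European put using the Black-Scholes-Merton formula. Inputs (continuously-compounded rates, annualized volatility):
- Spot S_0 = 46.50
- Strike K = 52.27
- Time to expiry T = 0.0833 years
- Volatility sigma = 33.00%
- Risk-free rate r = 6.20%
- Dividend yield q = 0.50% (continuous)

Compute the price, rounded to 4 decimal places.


d1 = (ln(S/K) + (r - q + 0.5*sigma^2) * T) / (sigma * sqrt(T)) = -1.13064119
d2 = d1 - sigma * sqrt(T) = -1.22588493
exp(-rT) = 0.99484871; exp(-qT) = 0.99958359
P = K * exp(-rT) * N(-d2) - S_0 * exp(-qT) * N(-d1)
N(-d1) = 0.87089693; N(-d2) = 0.88987901
P = 52.2700 * 0.99484871 * 0.88987901 - 46.5000 * 0.99958359 * 0.87089693 = 5.7945

Answer: Price = 5.7945


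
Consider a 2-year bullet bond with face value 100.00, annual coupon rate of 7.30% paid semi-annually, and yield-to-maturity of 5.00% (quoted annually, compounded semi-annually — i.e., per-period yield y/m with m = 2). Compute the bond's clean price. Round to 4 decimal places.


Coupon per period c = face * coupon_rate / m = 3.650000
Periods per year m = 2; per-period yield y/m = 0.025000
Number of cashflows N = 4
Cashflows (t years, CF_t, discount factor 1/(1+y/m)^(m*t), PV):
  t = 0.5000: CF_t = 3.650000, DF = 0.975610, PV = 3.560976
  t = 1.0000: CF_t = 3.650000, DF = 0.951814, PV = 3.474123
  t = 1.5000: CF_t = 3.650000, DF = 0.928599, PV = 3.389388
  t = 2.0000: CF_t = 103.650000, DF = 0.905951, PV = 93.901784
Price P = sum_t PV_t = 104.326270

Answer: Price = 104.3263


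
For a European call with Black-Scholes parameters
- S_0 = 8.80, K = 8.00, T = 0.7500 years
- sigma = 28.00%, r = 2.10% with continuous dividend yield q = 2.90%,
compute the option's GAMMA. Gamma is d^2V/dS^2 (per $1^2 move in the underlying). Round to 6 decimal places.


Answer: Gamma = 0.162275

Derivation:
d1 = 0.4895525305; d2 = 0.2470654174
phi(d1) = 0.3538899205; exp(-qT) = 0.9784848257; exp(-rT) = 0.9843733826
Gamma = exp(-qT) * phi(d1) / (S * sigma * sqrt(T)) = 0.9784848257 * 0.3538899205 / (8.8000 * 0.2800 * 0.8660254038) = 0.162275


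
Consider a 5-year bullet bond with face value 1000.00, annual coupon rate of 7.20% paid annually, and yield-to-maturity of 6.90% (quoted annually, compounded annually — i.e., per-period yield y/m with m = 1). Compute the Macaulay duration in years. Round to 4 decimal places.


Coupon per period c = face * coupon_rate / m = 72.000000
Periods per year m = 1; per-period yield y/m = 0.069000
Number of cashflows N = 5
Cashflows (t years, CF_t, discount factor 1/(1+y/m)^(m*t), PV):
  t = 1.0000: CF_t = 72.000000, DF = 0.935454, PV = 67.352666
  t = 2.0000: CF_t = 72.000000, DF = 0.875074, PV = 63.005300
  t = 3.0000: CF_t = 72.000000, DF = 0.818591, PV = 58.938541
  t = 4.0000: CF_t = 72.000000, DF = 0.765754, PV = 55.134276
  t = 5.0000: CF_t = 1072.000000, DF = 0.716327, PV = 767.902814
Price P = sum_t PV_t = 1012.333598
Macaulay numerator sum_t t * PV_t:
  t * PV_t at t = 1.0000: 67.352666
  t * PV_t at t = 2.0000: 126.010601
  t * PV_t at t = 3.0000: 176.815623
  t * PV_t at t = 4.0000: 220.537104
  t * PV_t at t = 5.0000: 3839.514072
Macaulay duration D = (sum_t t * PV_t) / P = 4430.230066 / 1012.333598 = 4.376255

Answer: Macaulay duration = 4.3763 years


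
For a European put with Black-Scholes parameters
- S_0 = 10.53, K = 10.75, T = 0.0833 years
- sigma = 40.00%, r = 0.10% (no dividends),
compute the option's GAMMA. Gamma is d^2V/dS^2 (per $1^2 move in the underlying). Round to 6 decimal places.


d1 = -0.1206625859; d2 = -0.2361095434
phi(d1) = 0.3960486336; exp(-qT) = 1.0000000000; exp(-rT) = 0.9999167035
Gamma = exp(-qT) * phi(d1) / (S * sigma * sqrt(T)) = 1.0000000000 * 0.3960486336 / (10.5300 * 0.4000 * 0.2886173938) = 0.325790

Answer: Gamma = 0.325790


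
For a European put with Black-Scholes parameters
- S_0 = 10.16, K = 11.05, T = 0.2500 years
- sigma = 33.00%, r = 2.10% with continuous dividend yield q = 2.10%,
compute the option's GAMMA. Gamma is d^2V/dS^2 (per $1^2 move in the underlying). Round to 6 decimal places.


d1 = -0.4264211261; d2 = -0.5914211261
phi(d1) = 0.3642714230; exp(-qT) = 0.9947637572; exp(-rT) = 0.9947637572
Gamma = exp(-qT) * phi(d1) / (S * sigma * sqrt(T)) = 0.9947637572 * 0.3642714230 / (10.1600 * 0.3300 * 0.5000000000) = 0.216156

Answer: Gamma = 0.216156


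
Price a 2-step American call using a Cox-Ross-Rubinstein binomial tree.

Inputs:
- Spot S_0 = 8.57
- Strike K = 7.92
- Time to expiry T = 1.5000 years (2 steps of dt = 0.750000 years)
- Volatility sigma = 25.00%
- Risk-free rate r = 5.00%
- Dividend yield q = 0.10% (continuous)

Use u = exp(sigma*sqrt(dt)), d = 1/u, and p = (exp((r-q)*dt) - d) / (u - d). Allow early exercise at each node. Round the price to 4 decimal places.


Answer: Price = V(0,0) = 1.6896

Derivation:
dt = T/N = 0.750000
u = exp(sigma*sqrt(dt)) = 1.241731; d = 1/u = 0.805327
p = (exp((r-q)*dt) - d) / (u - d) = 0.531861
Discount per step: exp(-r*dt) = 0.963194
Stock lattice S(k, i) with i counting down-moves:
  k=0: S(0,0) = 8.5700
  k=1: S(1,0) = 10.6416; S(1,1) = 6.9017
  k=2: S(2,0) = 13.2140; S(2,1) = 8.5700; S(2,2) = 5.5581
Terminal payoffs V(N, i) = max(S_T - K, 0):
  V(2,0) = 5.294047; V(2,1) = 0.650000; V(2,2) = 0.000000
Backward induction: V(k, i) = exp(-r*dt) * [p * V(k+1, i) + (1-p) * V(k+1, i+1)]; then take max(V_cont, immediate exercise) for American.
  V(1,0) = exp(-r*dt) * [p*5.294047 + (1-p)*0.650000] = 3.005156; exercise = 2.721634; V(1,0) = max -> 3.005156
  V(1,1) = exp(-r*dt) * [p*0.650000 + (1-p)*0.000000] = 0.332986; exercise = 0.000000; V(1,1) = max -> 0.332986
  V(0,0) = exp(-r*dt) * [p*3.005156 + (1-p)*0.332986] = 1.689646; exercise = 0.650000; V(0,0) = max -> 1.689646


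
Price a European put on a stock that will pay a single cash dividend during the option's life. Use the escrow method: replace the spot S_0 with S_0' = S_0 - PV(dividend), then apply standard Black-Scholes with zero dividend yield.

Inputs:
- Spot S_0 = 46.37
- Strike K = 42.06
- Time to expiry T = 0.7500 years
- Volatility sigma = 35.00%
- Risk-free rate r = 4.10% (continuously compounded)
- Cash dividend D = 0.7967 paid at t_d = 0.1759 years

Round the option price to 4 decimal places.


Answer: Price = 3.1480

Derivation:
PV(D) = D * exp(-r * t_d) = 0.7967 * 0.99281404 = 0.79097495
S_0' = S_0 - PV(D) = 46.3700 - 0.79097495 = 45.57902505
d1 = (ln(S_0'/K) + (r + sigma^2/2)*T) / (sigma*sqrt(T)) = 0.51809092
d2 = d1 - sigma*sqrt(T) = 0.21498203
exp(-rT) = 0.96971797
N(-d1) = 0.30219742; N(-d2) = 0.41489067
P = K * exp(-rT) * N(-d2) - S_0' * N(-d1) = 42.0600 * 0.96971797 * 0.41489067 - 45.57902505 * 0.30219742 = 3.1480


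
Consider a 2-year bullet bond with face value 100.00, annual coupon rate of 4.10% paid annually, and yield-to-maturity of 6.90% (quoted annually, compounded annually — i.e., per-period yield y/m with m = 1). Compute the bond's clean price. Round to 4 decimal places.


Answer: Price = 94.9305

Derivation:
Coupon per period c = face * coupon_rate / m = 4.100000
Periods per year m = 1; per-period yield y/m = 0.069000
Number of cashflows N = 2
Cashflows (t years, CF_t, discount factor 1/(1+y/m)^(m*t), PV):
  t = 1.0000: CF_t = 4.100000, DF = 0.935454, PV = 3.835360
  t = 2.0000: CF_t = 104.100000, DF = 0.875074, PV = 91.095163
Price P = sum_t PV_t = 94.930524


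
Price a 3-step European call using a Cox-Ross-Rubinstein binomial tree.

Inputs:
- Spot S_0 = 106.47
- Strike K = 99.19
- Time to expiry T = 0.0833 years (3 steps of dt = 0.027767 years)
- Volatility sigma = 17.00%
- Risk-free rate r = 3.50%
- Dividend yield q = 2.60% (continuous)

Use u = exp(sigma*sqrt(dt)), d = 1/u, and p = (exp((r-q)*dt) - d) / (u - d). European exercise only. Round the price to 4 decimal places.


Answer: Price = V(0,0) = 7.5150

Derivation:
dt = T/N = 0.027767
u = exp(sigma*sqrt(dt)) = 1.028733; d = 1/u = 0.972070
p = (exp((r-q)*dt) - d) / (u - d) = 0.497329
Discount per step: exp(-r*dt) = 0.999029
Stock lattice S(k, i) with i counting down-moves:
  k=0: S(0,0) = 106.4700
  k=1: S(1,0) = 109.5292; S(1,1) = 103.4963
  k=2: S(2,0) = 112.6762; S(2,1) = 106.4700; S(2,2) = 100.6056
  k=3: S(3,0) = 115.9137; S(3,1) = 109.5292; S(3,2) = 103.4963; S(3,3) = 97.7957
Terminal payoffs V(N, i) = max(S_T - K, 0):
  V(3,0) = 16.723735; V(3,1) = 10.339172; V(3,2) = 4.306272; V(3,3) = 0.000000
Backward induction: V(k, i) = exp(-r*dt) * [p * V(k+1, i) + (1-p) * V(k+1, i+1)].
  V(2,0) = exp(-r*dt) * [p*16.723735 + (1-p)*10.339172] = 13.501276
  V(2,1) = exp(-r*dt) * [p*10.339172 + (1-p)*4.306272] = 7.299513
  V(2,2) = exp(-r*dt) * [p*4.306272 + (1-p)*0.000000] = 2.139555
  V(1,0) = exp(-r*dt) * [p*13.501276 + (1-p)*7.299513] = 10.373745
  V(1,1) = exp(-r*dt) * [p*7.299513 + (1-p)*2.139555] = 4.701183
  V(0,0) = exp(-r*dt) * [p*10.373745 + (1-p)*4.701183] = 7.515008


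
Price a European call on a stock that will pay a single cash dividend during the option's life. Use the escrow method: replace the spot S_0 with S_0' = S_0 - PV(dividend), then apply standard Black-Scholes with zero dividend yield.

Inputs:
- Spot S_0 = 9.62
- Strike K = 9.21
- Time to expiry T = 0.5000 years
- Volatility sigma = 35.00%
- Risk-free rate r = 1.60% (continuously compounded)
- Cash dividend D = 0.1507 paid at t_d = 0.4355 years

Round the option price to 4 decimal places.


Answer: Price = 1.0926

Derivation:
PV(D) = D * exp(-r * t_d) = 0.1507 * 0.99305622 = 0.14965357
S_0' = S_0 - PV(D) = 9.6200 - 0.14965357 = 9.47034643
d1 = (ln(S_0'/K) + (r + sigma^2/2)*T) / (sigma*sqrt(T)) = 0.26870315
d2 = d1 - sigma*sqrt(T) = 0.02121578
exp(-rT) = 0.99203191
N(d1) = 0.60592094; N(d2) = 0.50846324
C = S_0' * N(d1) - K * exp(-rT) * N(d2) = 9.47034643 * 0.60592094 - 9.2100 * 0.99203191 * 0.50846324 = 1.0926
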